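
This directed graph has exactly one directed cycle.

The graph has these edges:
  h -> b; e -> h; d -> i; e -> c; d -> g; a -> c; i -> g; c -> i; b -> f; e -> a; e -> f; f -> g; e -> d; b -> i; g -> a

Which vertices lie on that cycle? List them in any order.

a, c, g, i

DFS with gray/black marking from a:
a gray
  c gray
    i gray
      g gray
        g→a: a is gray → back edge
Back edge closes the cycle a → c → i → g → a; its vertices are {a, c, g, i}.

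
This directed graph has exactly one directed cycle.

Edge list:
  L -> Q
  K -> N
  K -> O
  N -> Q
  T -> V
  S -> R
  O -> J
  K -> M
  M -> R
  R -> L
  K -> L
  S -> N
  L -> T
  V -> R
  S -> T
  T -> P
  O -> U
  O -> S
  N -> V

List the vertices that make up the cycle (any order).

L, R, T, V

DFS with gray/black marking from L:
L gray
  T gray
    P gray
    P black
    V gray
      R gray
        R→L: L is gray → back edge
Back edge closes the cycle L → T → V → R → L; its vertices are {L, R, T, V}.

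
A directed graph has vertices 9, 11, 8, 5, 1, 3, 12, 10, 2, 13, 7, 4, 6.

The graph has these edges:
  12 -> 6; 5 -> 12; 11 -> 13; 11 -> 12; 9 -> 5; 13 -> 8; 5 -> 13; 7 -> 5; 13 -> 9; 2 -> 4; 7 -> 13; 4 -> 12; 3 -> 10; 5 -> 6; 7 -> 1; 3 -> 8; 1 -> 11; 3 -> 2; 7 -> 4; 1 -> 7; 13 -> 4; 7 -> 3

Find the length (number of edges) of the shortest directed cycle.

2

For each vertex v, BFS finds the shortest path from v back to v.
The shortest such closed walk is 1 → 7 → 1, length 2.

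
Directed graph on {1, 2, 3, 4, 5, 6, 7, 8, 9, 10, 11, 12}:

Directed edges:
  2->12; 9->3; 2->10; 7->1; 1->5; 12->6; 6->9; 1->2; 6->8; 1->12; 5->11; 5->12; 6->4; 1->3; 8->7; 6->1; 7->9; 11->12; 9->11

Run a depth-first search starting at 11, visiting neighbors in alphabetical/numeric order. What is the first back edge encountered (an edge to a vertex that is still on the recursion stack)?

2->12

DFS from 11 (visiting neighbors in alphabetical/numeric order); mark gray on enter, black on exit:
11 gray
  12 gray
    6 gray
      1 gray
        2 gray
          10 gray
          10 black
          2→12: 12 is gray → back edge
First back edge: 2 → 12.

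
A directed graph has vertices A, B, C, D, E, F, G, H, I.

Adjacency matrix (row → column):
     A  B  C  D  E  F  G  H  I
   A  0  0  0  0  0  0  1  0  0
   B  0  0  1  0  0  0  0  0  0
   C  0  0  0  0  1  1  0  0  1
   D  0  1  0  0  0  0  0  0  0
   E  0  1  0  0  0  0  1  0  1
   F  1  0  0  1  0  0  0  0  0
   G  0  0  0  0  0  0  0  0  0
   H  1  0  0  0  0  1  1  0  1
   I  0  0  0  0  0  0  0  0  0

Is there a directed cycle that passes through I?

I lies on a cycle iff there is a path from I back to itself.
Exploring from I, it never reaches itself; equivalently, its strongly connected component is a singleton.

No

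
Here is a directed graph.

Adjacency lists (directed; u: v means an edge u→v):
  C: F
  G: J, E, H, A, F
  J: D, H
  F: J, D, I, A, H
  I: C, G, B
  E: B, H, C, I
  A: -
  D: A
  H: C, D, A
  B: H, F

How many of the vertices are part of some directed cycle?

8

A vertex is on a directed cycle iff it belongs to a strongly connected component of size ≥ 2 (or has a self-loop).
The vertices on cycles are {B, C, E, F, G, H, I, J} — 8 in total.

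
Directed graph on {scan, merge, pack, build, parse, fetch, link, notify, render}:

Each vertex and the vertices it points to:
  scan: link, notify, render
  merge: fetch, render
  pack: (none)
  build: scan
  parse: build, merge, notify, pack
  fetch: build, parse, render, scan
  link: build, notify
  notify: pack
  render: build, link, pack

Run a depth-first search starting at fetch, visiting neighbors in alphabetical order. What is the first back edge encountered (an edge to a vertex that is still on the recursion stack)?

link→build

DFS from fetch (visiting neighbors in alphabetical order); mark gray on enter, black on exit:
fetch gray
  build gray
    scan gray
      link gray
        link→build: build is gray → back edge
First back edge: link → build.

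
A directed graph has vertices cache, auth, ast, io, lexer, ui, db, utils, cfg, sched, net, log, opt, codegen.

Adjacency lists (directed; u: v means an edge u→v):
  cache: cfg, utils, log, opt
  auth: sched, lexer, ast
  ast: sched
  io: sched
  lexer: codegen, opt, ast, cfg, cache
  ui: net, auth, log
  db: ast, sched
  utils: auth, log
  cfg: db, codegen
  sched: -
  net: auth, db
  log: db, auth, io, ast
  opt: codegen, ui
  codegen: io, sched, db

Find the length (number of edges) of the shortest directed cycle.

For each vertex v, BFS finds the shortest path from v back to v.
The shortest such closed walk is lexer → opt → ui → auth → lexer, length 4.

4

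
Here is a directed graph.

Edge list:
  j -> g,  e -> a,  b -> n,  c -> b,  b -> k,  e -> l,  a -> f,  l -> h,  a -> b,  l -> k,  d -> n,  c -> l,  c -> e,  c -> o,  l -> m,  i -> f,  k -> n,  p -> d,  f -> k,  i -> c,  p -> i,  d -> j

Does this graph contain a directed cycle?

No

DFS with white/gray/black marking, starting from h:
h gray
h black
a gray
  b gray
    n gray
    n black
    k gray
      k→n: n black — skip
    k black
  b black
  f gray
    f→k: k black — skip
  f black
a black
c gray
  c→b: b black — skip
  o gray
  o black
  l gray
    l→h: h black — skip
    m gray
    m black
    l→k: k black — skip
  l black
  e gray
    e→a: a black — skip
    e→l: l black — skip
  e black
c black
d gray
  d→n: n black — skip
  j gray
    g gray
    g black
  j black
d black
i gray
  i→f: f black — skip
  i→c: c black — skip
i black
p gray
  p→d: d black — skip
  p→i: i black — skip
p black
Every edge goes to a white or black vertex — no back edge, so the graph is acyclic.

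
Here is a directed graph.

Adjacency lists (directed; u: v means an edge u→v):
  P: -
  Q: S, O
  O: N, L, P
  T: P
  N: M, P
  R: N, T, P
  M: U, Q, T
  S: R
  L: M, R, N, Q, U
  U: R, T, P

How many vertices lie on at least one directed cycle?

8

A vertex is on a directed cycle iff it belongs to a strongly connected component of size ≥ 2 (or has a self-loop).
The vertices on cycles are {L, M, N, O, Q, R, S, U} — 8 in total.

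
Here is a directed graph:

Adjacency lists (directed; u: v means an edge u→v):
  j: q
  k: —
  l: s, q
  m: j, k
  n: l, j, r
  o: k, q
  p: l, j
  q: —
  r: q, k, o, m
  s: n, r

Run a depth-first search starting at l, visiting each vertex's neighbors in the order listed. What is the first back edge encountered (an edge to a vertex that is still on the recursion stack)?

n->l

DFS from l (visiting each vertex's neighbors in the order listed); mark gray on enter, black on exit:
l gray
  s gray
    n gray
      n→l: l is gray → back edge
First back edge: n → l.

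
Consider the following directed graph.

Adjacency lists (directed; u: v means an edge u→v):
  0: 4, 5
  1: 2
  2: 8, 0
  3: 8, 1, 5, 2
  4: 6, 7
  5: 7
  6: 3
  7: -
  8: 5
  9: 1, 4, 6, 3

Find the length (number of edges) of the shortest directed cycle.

For each vertex v, BFS finds the shortest path from v back to v.
The shortest such closed walk is 4 → 6 → 3 → 2 → 0 → 4, length 5.

5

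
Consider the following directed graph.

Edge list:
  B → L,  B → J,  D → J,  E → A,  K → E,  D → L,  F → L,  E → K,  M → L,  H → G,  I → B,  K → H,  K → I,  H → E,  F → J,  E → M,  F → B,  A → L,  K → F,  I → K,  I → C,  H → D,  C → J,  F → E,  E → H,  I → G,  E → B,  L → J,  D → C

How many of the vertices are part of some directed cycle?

5

A vertex is on a directed cycle iff it belongs to a strongly connected component of size ≥ 2 (or has a self-loop).
The vertices on cycles are {E, F, H, I, K} — 5 in total.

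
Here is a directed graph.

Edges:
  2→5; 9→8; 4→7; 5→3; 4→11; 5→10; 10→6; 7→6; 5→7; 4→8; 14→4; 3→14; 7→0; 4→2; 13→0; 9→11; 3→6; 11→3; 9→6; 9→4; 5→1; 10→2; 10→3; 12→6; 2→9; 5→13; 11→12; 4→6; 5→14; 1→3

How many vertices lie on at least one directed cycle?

9

A vertex is on a directed cycle iff it belongs to a strongly connected component of size ≥ 2 (or has a self-loop).
The vertices on cycles are {1, 2, 3, 4, 5, 9, 10, 11, 14} — 9 in total.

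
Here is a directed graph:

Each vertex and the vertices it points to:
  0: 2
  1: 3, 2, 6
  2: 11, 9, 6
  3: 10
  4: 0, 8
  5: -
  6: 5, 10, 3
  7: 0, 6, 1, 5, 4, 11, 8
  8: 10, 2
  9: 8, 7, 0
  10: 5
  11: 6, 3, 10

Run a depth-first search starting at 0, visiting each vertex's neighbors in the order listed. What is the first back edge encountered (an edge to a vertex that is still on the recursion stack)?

8->2

DFS from 0 (visiting each vertex's neighbors in the order listed); mark gray on enter, black on exit:
0 gray
  2 gray
    11 gray
      6 gray
        5 gray
        5 black
        10 gray
          10→5: 5 black — skip
        10 black
        3 gray
          3→10: 10 black — skip
        3 black
      6 black
      11→3: 3 black — skip
      11→10: 10 black — skip
    11 black
    9 gray
      8 gray
        8→10: 10 black — skip
        8→2: 2 is gray → back edge
First back edge: 8 → 2.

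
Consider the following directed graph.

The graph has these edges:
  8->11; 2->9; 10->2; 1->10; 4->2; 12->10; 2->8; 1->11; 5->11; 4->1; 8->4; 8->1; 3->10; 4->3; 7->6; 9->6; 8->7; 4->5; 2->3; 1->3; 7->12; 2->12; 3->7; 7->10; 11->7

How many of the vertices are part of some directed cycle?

10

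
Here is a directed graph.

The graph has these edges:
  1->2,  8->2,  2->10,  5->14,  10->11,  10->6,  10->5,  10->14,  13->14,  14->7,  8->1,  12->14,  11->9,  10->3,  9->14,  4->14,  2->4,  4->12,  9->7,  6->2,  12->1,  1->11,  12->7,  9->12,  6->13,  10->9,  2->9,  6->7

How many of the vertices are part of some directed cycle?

A vertex is on a directed cycle iff it belongs to a strongly connected component of size ≥ 2 (or has a self-loop).
The vertices on cycles are {1, 2, 4, 6, 9, 10, 11, 12} — 8 in total.

8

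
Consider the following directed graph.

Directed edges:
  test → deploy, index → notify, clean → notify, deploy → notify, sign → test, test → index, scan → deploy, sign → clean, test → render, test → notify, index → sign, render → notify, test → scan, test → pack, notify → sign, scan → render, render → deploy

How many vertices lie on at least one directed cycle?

8

A vertex is on a directed cycle iff it belongs to a strongly connected component of size ≥ 2 (or has a self-loop).
The vertices on cycles are {scan, sign, test, clean, index, deploy, notify, render} — 8 in total.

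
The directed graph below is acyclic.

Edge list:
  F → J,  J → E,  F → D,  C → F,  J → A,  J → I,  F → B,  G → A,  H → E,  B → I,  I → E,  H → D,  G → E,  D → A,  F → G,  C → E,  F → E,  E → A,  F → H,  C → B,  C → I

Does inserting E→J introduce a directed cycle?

Adding E→J creates a cycle iff J can already reach E.
Path from J: J → E.
So J → … → E → J is a cycle.

Yes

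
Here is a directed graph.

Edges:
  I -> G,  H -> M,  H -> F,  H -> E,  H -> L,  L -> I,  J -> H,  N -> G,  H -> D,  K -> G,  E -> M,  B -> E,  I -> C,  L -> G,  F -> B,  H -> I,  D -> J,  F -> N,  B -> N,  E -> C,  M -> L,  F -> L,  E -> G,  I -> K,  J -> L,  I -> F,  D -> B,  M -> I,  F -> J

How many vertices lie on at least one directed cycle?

9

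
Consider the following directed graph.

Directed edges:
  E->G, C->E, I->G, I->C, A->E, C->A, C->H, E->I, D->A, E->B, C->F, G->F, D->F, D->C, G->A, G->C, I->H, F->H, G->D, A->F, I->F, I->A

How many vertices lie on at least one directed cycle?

A vertex is on a directed cycle iff it belongs to a strongly connected component of size ≥ 2 (or has a self-loop).
The vertices on cycles are {A, C, D, E, G, I} — 6 in total.

6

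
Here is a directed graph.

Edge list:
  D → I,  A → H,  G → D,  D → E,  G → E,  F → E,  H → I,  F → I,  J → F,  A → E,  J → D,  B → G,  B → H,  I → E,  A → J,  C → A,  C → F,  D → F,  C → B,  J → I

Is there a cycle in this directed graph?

No

DFS with white/gray/black marking, starting from G:
G gray
  D gray
    I gray
      E gray
      E black
    I black
    F gray
      F→E: E black — skip
      F→I: I black — skip
    F black
    D→E: E black — skip
  D black
  G→E: E black — skip
G black
A gray
  J gray
    J→I: I black — skip
    J→D: D black — skip
    J→F: F black — skip
  J black
  H gray
    H→I: I black — skip
  H black
  A→E: E black — skip
A black
B gray
  B→H: H black — skip
  B→G: G black — skip
B black
C gray
  C→A: A black — skip
  C→F: F black — skip
  C→B: B black — skip
C black
Every edge goes to a white or black vertex — no back edge, so the graph is acyclic.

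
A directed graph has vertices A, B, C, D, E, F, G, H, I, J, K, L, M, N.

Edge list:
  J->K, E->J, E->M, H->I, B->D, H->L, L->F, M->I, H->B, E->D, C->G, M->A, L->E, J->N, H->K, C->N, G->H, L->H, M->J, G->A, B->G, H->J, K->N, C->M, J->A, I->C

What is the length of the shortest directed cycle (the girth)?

2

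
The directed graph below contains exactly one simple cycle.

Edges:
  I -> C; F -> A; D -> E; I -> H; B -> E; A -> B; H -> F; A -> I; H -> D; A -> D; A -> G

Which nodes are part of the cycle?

DFS with gray/black marking from A:
A gray
  B gray
    E gray
    E black
  B black
  G gray
  G black
  D gray
    D→E: E black — skip
  D black
  I gray
    C gray
    C black
    H gray
      H→D: D black — skip
      F gray
        F→A: A is gray → back edge
Back edge closes the cycle A → I → H → F → A; its vertices are {A, F, H, I}.

A, F, H, I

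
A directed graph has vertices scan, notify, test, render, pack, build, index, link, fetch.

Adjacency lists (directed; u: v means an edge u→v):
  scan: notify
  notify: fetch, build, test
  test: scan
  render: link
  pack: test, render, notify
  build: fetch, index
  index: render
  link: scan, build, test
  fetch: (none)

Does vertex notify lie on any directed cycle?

notify is on a cycle iff notify can reach itself via ≥1 edge.
notify → test → scan → notify — yes.

Yes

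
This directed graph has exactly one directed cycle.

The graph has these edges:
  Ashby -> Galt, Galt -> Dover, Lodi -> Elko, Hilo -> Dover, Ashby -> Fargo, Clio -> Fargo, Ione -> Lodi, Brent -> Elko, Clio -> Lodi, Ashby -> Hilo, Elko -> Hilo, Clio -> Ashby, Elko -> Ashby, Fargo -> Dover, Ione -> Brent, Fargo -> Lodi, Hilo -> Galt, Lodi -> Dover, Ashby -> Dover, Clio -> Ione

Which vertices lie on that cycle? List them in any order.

Elko, Lodi, Ashby, Fargo

DFS with gray/black marking from Elko:
Elko gray
  Hilo gray
    Galt gray
      Dover gray
      Dover black
    Galt black
    Hilo→Dover: Dover black — skip
  Hilo black
  Ashby gray
    Ashby→Dover: Dover black — skip
    Ashby→Hilo: Hilo black — skip
    Ashby→Galt: Galt black — skip
    Fargo gray
      Fargo→Dover: Dover black — skip
      Lodi gray
        Lodi→Elko: Elko is gray → back edge
Back edge closes the cycle Elko → Ashby → Fargo → Lodi → Elko; its vertices are {Elko, Lodi, Ashby, Fargo}.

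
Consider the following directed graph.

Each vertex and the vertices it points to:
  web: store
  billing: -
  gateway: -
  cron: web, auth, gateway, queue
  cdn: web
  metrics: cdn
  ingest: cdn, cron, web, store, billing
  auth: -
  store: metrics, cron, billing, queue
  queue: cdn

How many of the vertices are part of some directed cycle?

6

A vertex is on a directed cycle iff it belongs to a strongly connected component of size ≥ 2 (or has a self-loop).
The vertices on cycles are {cdn, web, cron, queue, store, metrics} — 6 in total.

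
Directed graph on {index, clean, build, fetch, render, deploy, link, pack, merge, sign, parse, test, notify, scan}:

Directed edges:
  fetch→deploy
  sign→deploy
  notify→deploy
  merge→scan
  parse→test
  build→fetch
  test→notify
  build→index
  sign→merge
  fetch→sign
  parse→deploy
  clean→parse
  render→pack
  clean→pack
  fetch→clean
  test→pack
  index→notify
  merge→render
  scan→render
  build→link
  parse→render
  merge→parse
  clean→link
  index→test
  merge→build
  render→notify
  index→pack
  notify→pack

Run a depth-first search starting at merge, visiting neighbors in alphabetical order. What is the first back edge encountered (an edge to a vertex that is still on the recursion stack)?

sign->merge

DFS from merge (visiting neighbors in alphabetical order); mark gray on enter, black on exit:
merge gray
  build gray
    fetch gray
      clean gray
        link gray
        link black
        pack gray
        pack black
        parse gray
          deploy gray
          deploy black
          render gray
            notify gray
              notify→deploy: deploy black — skip
              notify→pack: pack black — skip
            notify black
            render→pack: pack black — skip
          render black
          test gray
            test→notify: notify black — skip
            test→pack: pack black — skip
          test black
        parse black
      clean black
      fetch→deploy: deploy black — skip
      sign gray
        sign→deploy: deploy black — skip
        sign→merge: merge is gray → back edge
First back edge: sign → merge.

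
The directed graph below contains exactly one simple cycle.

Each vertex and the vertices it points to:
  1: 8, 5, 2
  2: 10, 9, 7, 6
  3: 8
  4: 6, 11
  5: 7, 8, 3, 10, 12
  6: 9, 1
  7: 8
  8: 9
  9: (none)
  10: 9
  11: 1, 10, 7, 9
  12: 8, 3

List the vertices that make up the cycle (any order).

1, 2, 6

DFS with gray/black marking from 6:
6 gray
  9 gray
  9 black
  1 gray
    8 gray
      8→9: 9 black — skip
    8 black
    5 gray
      7 gray
        7→8: 8 black — skip
      7 black
      5→8: 8 black — skip
      3 gray
        3→8: 8 black — skip
      3 black
      10 gray
        10→9: 9 black — skip
      10 black
      12 gray
        12→8: 8 black — skip
        12→3: 3 black — skip
      12 black
    5 black
    2 gray
      2→10: 10 black — skip
      2→9: 9 black — skip
      2→7: 7 black — skip
      2→6: 6 is gray → back edge
Back edge closes the cycle 6 → 1 → 2 → 6; its vertices are {1, 2, 6}.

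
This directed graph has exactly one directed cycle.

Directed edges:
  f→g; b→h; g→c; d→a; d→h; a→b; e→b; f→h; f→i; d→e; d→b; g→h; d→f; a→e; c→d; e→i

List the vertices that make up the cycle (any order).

c, d, f, g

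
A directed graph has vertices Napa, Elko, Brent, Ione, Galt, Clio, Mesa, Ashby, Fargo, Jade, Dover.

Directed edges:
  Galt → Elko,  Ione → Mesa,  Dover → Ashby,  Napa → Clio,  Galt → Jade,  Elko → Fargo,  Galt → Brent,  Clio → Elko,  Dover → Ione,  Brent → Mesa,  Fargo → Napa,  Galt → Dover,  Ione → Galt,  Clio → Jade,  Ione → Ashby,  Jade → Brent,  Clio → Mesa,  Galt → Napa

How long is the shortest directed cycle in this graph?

3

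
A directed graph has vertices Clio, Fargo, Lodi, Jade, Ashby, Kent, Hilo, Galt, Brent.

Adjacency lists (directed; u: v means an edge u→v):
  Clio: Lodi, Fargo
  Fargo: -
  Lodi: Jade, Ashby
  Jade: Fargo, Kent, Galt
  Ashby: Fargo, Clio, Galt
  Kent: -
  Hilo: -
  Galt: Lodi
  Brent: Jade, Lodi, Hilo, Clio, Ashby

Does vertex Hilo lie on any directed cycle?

No

Hilo lies on a cycle iff there is a path from Hilo back to itself.
Exploring from Hilo, it never reaches itself; equivalently, its strongly connected component is a singleton.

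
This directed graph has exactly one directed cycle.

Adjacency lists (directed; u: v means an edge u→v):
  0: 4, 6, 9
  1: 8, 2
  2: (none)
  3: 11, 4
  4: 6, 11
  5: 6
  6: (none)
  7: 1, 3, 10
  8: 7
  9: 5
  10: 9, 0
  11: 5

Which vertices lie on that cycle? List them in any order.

1, 7, 8

DFS with gray/black marking from 7:
7 gray
  1 gray
    8 gray
      8→7: 7 is gray → back edge
Back edge closes the cycle 7 → 1 → 8 → 7; its vertices are {1, 7, 8}.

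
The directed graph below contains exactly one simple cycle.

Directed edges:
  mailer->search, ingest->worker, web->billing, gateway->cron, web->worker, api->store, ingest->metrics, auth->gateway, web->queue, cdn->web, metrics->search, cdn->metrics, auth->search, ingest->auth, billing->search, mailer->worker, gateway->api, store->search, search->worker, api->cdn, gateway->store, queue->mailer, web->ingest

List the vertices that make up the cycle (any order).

api, cdn, web, auth, ingest, gateway

DFS with gray/black marking from api:
api gray
  cdn gray
    web gray
      ingest gray
        metrics gray
          search gray
            worker gray
            worker black
          search black
        metrics black
        ingest→worker: worker black — skip
        auth gray
          auth→search: search black — skip
          gateway gray
            cron gray
            cron black
            gateway→api: api is gray → back edge
Back edge closes the cycle api → cdn → web → ingest → auth → gateway → api; its vertices are {api, cdn, web, auth, ingest, gateway}.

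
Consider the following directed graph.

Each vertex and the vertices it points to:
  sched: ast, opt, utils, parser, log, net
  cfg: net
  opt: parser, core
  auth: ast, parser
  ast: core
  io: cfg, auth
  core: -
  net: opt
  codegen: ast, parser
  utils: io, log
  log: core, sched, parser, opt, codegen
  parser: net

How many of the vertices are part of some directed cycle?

6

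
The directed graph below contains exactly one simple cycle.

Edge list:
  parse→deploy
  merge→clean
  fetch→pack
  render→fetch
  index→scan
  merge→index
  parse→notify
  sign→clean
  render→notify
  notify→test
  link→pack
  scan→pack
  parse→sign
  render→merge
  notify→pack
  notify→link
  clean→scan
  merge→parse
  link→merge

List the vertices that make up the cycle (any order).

link, merge, parse, notify

DFS with gray/black marking from merge:
merge gray
  index gray
    scan gray
      pack gray
      pack black
    scan black
  index black
  clean gray
    clean→scan: scan black — skip
  clean black
  parse gray
    sign gray
      sign→clean: clean black — skip
    sign black
    deploy gray
    deploy black
    notify gray
      test gray
      test black
      link gray
        link→pack: pack black — skip
        link→merge: merge is gray → back edge
Back edge closes the cycle merge → parse → notify → link → merge; its vertices are {link, merge, parse, notify}.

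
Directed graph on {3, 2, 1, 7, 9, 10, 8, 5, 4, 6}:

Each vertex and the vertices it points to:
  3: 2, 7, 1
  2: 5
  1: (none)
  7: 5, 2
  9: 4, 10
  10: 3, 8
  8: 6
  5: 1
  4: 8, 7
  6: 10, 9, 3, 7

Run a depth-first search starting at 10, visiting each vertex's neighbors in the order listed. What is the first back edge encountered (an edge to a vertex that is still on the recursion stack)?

6->10

DFS from 10 (visiting each vertex's neighbors in the order listed); mark gray on enter, black on exit:
10 gray
  3 gray
    2 gray
      5 gray
        1 gray
        1 black
      5 black
    2 black
    7 gray
      7→5: 5 black — skip
      7→2: 2 black — skip
    7 black
    3→1: 1 black — skip
  3 black
  8 gray
    6 gray
      6→10: 10 is gray → back edge
First back edge: 6 → 10.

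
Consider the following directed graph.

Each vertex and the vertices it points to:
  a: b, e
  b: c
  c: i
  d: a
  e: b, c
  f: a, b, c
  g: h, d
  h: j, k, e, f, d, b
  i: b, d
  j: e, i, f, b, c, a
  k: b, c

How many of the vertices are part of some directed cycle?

6

A vertex is on a directed cycle iff it belongs to a strongly connected component of size ≥ 2 (or has a self-loop).
The vertices on cycles are {a, b, c, d, e, i} — 6 in total.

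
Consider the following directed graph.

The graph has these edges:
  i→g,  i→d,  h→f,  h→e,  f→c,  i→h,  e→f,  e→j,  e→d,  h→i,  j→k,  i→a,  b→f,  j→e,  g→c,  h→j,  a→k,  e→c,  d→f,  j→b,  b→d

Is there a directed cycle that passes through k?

No

k lies on a cycle iff there is a path from k back to itself.
Exploring from k, it never reaches itself; equivalently, its strongly connected component is a singleton.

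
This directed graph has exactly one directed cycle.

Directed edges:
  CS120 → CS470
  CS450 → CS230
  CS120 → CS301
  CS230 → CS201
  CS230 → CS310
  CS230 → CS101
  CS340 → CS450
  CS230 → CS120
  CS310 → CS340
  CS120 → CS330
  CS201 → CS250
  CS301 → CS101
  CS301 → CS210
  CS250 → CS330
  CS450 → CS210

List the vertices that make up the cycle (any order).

CS230, CS310, CS340, CS450

DFS with gray/black marking from CS230:
CS230 gray
  CS120 gray
    CS301 gray
      CS101 gray
      CS101 black
      CS210 gray
      CS210 black
    CS301 black
    CS330 gray
    CS330 black
    CS470 gray
    CS470 black
  CS120 black
  CS201 gray
    CS250 gray
      CS250→CS330: CS330 black — skip
    CS250 black
  CS201 black
  CS230→CS101: CS101 black — skip
  CS310 gray
    CS340 gray
      CS450 gray
        CS450→CS210: CS210 black — skip
        CS450→CS230: CS230 is gray → back edge
Back edge closes the cycle CS230 → CS310 → CS340 → CS450 → CS230; its vertices are {CS230, CS310, CS340, CS450}.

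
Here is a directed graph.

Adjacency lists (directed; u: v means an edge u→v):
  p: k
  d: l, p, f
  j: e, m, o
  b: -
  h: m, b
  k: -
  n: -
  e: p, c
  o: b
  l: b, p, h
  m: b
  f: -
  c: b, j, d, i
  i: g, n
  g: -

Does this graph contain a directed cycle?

DFS with white/gray/black marking, starting from b:
b gray
b black
p gray
  k gray
  k black
p black
d gray
  l gray
    l→b: b black — skip
    l→p: p black — skip
    h gray
      m gray
        m→b: b black — skip
      m black
      h→b: b black — skip
    h black
  l black
  d→p: p black — skip
  f gray
  f black
d black
j gray
  e gray
    e→p: p black — skip
    c gray
      c→b: b black — skip
      c→j: j is gray → back edge
Back edge found, so a cycle exists: j → e → c → j.

Yes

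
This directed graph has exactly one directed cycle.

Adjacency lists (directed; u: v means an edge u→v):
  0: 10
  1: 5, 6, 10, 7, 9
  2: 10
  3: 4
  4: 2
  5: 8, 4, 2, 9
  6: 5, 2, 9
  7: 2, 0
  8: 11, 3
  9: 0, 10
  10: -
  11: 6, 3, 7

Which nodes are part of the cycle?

5, 6, 8, 11

DFS with gray/black marking from 5:
5 gray
  8 gray
    11 gray
      6 gray
        6→5: 5 is gray → back edge
Back edge closes the cycle 5 → 8 → 11 → 6 → 5; its vertices are {5, 6, 8, 11}.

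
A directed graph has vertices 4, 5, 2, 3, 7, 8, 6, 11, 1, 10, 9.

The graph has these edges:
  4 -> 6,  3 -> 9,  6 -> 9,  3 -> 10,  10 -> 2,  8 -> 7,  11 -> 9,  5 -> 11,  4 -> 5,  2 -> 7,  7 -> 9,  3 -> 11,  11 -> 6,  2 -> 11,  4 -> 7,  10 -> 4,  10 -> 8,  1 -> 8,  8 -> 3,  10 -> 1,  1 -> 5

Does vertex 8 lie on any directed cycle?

Yes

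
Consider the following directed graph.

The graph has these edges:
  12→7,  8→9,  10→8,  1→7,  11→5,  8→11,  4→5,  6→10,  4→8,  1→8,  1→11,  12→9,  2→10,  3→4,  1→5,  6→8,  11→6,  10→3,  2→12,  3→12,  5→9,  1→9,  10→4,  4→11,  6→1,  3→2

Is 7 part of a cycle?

7 lies on a cycle iff there is a path from 7 back to itself.
Exploring from 7, it never reaches itself; equivalently, its strongly connected component is a singleton.

No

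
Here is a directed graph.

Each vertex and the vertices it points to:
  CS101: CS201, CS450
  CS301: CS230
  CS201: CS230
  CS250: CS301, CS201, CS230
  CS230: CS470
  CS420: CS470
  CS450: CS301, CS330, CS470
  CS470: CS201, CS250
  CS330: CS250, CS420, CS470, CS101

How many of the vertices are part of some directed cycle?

A vertex is on a directed cycle iff it belongs to a strongly connected component of size ≥ 2 (or has a self-loop).
The vertices on cycles are {CS101, CS201, CS230, CS250, CS301, CS330, CS450, CS470} — 8 in total.

8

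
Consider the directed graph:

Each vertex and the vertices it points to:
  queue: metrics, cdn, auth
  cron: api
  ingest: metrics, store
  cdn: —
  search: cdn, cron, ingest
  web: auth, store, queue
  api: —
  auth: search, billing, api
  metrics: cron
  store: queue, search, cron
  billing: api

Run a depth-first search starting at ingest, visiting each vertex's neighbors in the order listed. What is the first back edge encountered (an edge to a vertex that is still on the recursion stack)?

DFS from ingest (visiting each vertex's neighbors in the order listed); mark gray on enter, black on exit:
ingest gray
  metrics gray
    cron gray
      api gray
      api black
    cron black
  metrics black
  store gray
    queue gray
      queue→metrics: metrics black — skip
      cdn gray
      cdn black
      auth gray
        search gray
          search→cdn: cdn black — skip
          search→cron: cron black — skip
          search→ingest: ingest is gray → back edge
First back edge: search → ingest.

search→ingest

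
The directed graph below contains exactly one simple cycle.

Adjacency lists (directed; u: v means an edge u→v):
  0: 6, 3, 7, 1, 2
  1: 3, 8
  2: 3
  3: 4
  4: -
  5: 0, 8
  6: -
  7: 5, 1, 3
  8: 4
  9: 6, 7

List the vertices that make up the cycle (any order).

0, 5, 7

DFS with gray/black marking from 7:
7 gray
  5 gray
    0 gray
      6 gray
      6 black
      3 gray
        4 gray
        4 black
      3 black
      0→7: 7 is gray → back edge
Back edge closes the cycle 7 → 5 → 0 → 7; its vertices are {0, 5, 7}.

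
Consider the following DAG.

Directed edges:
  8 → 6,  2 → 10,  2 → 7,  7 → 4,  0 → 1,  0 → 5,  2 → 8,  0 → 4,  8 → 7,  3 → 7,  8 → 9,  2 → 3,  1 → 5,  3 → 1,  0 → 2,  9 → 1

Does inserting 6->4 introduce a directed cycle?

No

Adding 6→4 creates a cycle iff 4 can already reach 6.
Explore from 4: no path reaches 6. The graph stays acyclic.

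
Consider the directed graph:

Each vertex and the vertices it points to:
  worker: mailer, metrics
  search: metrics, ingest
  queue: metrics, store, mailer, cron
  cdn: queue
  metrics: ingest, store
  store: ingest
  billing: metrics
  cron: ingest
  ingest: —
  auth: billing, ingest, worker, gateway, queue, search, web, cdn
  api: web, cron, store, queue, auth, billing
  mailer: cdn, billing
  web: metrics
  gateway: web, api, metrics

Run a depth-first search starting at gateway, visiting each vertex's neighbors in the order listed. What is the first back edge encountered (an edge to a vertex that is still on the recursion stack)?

DFS from gateway (visiting each vertex's neighbors in the order listed); mark gray on enter, black on exit:
gateway gray
  web gray
    metrics gray
      ingest gray
      ingest black
      store gray
        store→ingest: ingest black — skip
      store black
    metrics black
  web black
  api gray
    api→web: web black — skip
    cron gray
      cron→ingest: ingest black — skip
    cron black
    api→store: store black — skip
    queue gray
      queue→metrics: metrics black — skip
      queue→store: store black — skip
      mailer gray
        cdn gray
          cdn→queue: queue is gray → back edge
First back edge: cdn → queue.

cdn→queue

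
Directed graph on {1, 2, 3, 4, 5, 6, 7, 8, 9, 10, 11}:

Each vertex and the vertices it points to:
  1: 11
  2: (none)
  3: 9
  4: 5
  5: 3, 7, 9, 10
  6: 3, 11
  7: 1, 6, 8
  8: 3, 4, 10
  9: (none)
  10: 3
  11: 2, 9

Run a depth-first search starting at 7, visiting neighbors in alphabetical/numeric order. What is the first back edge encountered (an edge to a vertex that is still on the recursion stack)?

5->7

DFS from 7 (visiting neighbors in alphabetical/numeric order); mark gray on enter, black on exit:
7 gray
  1 gray
    11 gray
      2 gray
      2 black
      9 gray
      9 black
    11 black
  1 black
  6 gray
    3 gray
      3→9: 9 black — skip
    3 black
    6→11: 11 black — skip
  6 black
  8 gray
    8→3: 3 black — skip
    4 gray
      5 gray
        5→3: 3 black — skip
        5→7: 7 is gray → back edge
First back edge: 5 → 7.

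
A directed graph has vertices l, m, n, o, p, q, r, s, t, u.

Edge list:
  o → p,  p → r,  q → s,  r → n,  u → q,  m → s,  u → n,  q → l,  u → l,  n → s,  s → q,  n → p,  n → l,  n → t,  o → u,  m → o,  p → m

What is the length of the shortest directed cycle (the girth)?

2

For each vertex v, BFS finds the shortest path from v back to v.
The shortest such closed walk is q → s → q, length 2.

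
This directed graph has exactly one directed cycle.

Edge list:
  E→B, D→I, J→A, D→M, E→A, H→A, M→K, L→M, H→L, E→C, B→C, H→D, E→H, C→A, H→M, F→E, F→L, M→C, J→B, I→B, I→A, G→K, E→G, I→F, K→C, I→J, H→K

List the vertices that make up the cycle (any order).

DFS with gray/black marking from D:
D gray
  I gray
    F gray
      L gray
        M gray
          K gray
            C gray
              A gray
              A black
            C black
          K black
          M→C: C black — skip
        M black
      L black
      E gray
        H gray
          H→A: A black — skip
          H→K: K black — skip
          H→D: D is gray → back edge
Back edge closes the cycle D → I → F → E → H → D; its vertices are {D, E, F, H, I}.

D, E, F, H, I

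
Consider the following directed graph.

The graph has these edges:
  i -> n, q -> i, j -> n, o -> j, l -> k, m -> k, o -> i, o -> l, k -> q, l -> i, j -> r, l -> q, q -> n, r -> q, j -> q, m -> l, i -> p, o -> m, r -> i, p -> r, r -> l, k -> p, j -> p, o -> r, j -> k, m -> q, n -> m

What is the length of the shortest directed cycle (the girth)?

3

For each vertex v, BFS finds the shortest path from v back to v.
The shortest such closed walk is m → q → n → m, length 3.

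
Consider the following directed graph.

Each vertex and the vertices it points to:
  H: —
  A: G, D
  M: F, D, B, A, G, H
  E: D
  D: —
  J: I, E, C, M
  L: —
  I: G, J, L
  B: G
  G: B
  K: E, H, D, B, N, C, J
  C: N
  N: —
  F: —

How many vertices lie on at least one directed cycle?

A vertex is on a directed cycle iff it belongs to a strongly connected component of size ≥ 2 (or has a self-loop).
The vertices on cycles are {B, G, I, J} — 4 in total.

4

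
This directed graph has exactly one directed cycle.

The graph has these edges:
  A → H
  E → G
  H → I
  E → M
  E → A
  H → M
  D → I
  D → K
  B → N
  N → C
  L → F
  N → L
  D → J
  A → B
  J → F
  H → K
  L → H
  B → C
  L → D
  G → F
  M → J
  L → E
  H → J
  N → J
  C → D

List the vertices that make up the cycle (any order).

A, B, E, L, N

DFS with gray/black marking from A:
A gray
  H gray
    M gray
      J gray
        F gray
        F black
      J black
    M black
    K gray
    K black
    H→J: J black — skip
    I gray
    I black
  H black
  B gray
    N gray
      C gray
        D gray
          D→K: K black — skip
          D→J: J black — skip
          D→I: I black — skip
        D black
      C black
      N→J: J black — skip
      L gray
        L→H: H black — skip
        L→D: D black — skip
        L→F: F black — skip
        E gray
          E→A: A is gray → back edge
Back edge closes the cycle A → B → N → L → E → A; its vertices are {A, B, E, L, N}.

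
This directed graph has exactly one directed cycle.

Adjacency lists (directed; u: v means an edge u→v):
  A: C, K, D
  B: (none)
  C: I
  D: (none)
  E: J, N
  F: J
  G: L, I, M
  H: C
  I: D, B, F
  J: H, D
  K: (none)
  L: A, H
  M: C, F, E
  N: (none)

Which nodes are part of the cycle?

DFS with gray/black marking from I:
I gray
  D gray
  D black
  B gray
  B black
  F gray
    J gray
      H gray
        C gray
          C→I: I is gray → back edge
Back edge closes the cycle I → F → J → H → C → I; its vertices are {C, F, H, I, J}.

C, F, H, I, J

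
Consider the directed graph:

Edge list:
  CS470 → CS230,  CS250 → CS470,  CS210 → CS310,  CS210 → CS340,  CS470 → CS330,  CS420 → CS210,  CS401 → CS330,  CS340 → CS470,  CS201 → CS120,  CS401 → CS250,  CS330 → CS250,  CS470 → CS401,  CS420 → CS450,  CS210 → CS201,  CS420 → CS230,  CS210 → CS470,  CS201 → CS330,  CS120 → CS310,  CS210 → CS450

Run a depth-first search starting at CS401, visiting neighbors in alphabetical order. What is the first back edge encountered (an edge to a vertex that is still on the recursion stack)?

DFS from CS401 (visiting neighbors in alphabetical order); mark gray on enter, black on exit:
CS401 gray
  CS250 gray
    CS470 gray
      CS230 gray
      CS230 black
      CS330 gray
        CS330→CS250: CS250 is gray → back edge
First back edge: CS330 → CS250.

CS330->CS250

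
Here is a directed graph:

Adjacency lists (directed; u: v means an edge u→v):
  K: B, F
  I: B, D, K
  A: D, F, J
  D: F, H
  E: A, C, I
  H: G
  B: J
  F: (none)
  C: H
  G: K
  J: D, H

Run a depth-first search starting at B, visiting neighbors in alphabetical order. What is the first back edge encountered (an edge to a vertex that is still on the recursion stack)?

K->B

DFS from B (visiting neighbors in alphabetical order); mark gray on enter, black on exit:
B gray
  J gray
    D gray
      F gray
      F black
      H gray
        G gray
          K gray
            K→B: B is gray → back edge
First back edge: K → B.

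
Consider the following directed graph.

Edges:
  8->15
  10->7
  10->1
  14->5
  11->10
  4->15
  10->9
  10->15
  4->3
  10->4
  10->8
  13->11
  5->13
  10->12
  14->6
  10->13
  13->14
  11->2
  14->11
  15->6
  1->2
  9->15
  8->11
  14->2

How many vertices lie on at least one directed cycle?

6

A vertex is on a directed cycle iff it belongs to a strongly connected component of size ≥ 2 (or has a self-loop).
The vertices on cycles are {5, 8, 10, 11, 13, 14} — 6 in total.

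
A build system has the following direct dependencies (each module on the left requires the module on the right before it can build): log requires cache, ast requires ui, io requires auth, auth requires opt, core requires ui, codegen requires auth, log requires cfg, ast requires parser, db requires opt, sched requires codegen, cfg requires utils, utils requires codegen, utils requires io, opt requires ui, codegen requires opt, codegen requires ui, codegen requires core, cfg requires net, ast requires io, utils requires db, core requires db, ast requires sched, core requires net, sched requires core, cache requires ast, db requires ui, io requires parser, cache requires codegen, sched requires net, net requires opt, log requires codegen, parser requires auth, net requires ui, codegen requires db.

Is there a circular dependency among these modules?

DFS with white/gray/black marking, starting from auth:
auth gray
  opt gray
    ui gray
    ui black
  opt black
auth black
net gray
  net→ui: ui black — skip
  net→opt: opt black — skip
net black
sched gray
  core gray
    db gray
      db→opt: opt black — skip
      db→ui: ui black — skip
    db black
    core→ui: ui black — skip
    core→net: net black — skip
  core black
  sched→net: net black — skip
  codegen gray
    codegen→opt: opt black — skip
    codegen→ui: ui black — skip
    codegen→db: db black — skip
    codegen→core: core black — skip
    codegen→auth: auth black — skip
  codegen black
sched black
io gray
  io→auth: auth black — skip
  parser gray
    parser→auth: auth black — skip
  parser black
io black
ast gray
  ast→io: io black — skip
  ast→sched: sched black — skip
  ast→ui: ui black — skip
  ast→parser: parser black — skip
ast black
utils gray
  utils→io: io black — skip
  utils→db: db black — skip
  utils→codegen: codegen black — skip
utils black
log gray
  cache gray
    cache→codegen: codegen black — skip
    cache→ast: ast black — skip
  cache black
  cfg gray
    cfg→net: net black — skip
    cfg→utils: utils black — skip
  cfg black
  log→codegen: codegen black — skip
log black
Every edge goes to a white or black vertex — no back edge, so the graph is acyclic.

No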